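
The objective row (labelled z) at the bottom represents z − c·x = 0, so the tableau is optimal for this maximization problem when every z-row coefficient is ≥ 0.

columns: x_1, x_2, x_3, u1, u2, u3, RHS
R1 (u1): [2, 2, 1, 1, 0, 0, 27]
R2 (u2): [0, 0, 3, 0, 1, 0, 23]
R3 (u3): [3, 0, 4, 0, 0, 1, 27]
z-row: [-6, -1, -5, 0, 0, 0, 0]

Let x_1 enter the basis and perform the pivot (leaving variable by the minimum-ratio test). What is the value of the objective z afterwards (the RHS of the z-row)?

Ratio test on column x_1 — row 1: 27/2 = 27/2; row 2: entry 0 ≤ 0; row 3: 27/3 = 9. Minimum is 9 at row 3 (u3 leaves); pivot element 3.
Pivot on row 3; the z-row RHS becomes 0 − (-6)·9 = 54.

54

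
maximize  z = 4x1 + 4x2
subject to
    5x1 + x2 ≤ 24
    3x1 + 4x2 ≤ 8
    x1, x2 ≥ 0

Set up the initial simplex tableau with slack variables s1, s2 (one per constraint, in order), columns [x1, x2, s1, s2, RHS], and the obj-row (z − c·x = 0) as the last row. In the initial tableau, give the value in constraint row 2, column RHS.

8

The RHS of constraint 2 is b_2 = 8.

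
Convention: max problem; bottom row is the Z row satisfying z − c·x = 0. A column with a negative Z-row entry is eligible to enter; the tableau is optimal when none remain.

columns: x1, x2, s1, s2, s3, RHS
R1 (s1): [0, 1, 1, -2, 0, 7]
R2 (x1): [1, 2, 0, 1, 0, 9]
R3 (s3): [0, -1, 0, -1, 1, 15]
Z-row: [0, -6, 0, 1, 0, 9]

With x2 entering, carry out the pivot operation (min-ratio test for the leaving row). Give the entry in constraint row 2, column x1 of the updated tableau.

Ratio test on column x2 — row 1: 7/1 = 7; row 2: 9/2 = 9/2; row 3: entry -1 ≤ 0. Minimum is 9/2 at row 2 (x1 leaves); pivot element 2.
Divide row 2 by 2; eliminate column x2 from the other rows.
In the new row 2, the x1 entry is the old entry divided by the pivot: 1/2 = 1/2.

1/2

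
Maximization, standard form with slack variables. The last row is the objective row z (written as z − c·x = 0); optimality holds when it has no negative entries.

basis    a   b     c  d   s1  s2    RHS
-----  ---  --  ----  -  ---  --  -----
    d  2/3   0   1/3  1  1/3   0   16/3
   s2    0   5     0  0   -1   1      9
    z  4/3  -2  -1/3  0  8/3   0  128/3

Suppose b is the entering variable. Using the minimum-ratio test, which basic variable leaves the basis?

Column b entries and ratios — d: 0 ≤ 0, skip; s2: 9/5 = 9/5.
Smallest ratio is 9/5 in the row of s2, so s2 leaves.

s2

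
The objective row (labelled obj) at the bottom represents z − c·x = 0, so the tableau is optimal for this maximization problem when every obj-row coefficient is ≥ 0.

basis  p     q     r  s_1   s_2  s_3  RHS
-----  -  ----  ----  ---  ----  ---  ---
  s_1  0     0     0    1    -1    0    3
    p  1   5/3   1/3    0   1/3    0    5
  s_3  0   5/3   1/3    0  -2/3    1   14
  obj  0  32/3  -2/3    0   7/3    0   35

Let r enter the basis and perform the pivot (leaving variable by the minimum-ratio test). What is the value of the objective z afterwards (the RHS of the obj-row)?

Ratio test on column r — row 1: entry 0 ≤ 0; row 2: 5/(1/3) = 15; row 3: 14/(1/3) = 42. Minimum is 15 at row 2 (p leaves); pivot element 1/3.
Pivot on row 2; the obj-row RHS becomes 35 − (-2/3)·15 = 45.

45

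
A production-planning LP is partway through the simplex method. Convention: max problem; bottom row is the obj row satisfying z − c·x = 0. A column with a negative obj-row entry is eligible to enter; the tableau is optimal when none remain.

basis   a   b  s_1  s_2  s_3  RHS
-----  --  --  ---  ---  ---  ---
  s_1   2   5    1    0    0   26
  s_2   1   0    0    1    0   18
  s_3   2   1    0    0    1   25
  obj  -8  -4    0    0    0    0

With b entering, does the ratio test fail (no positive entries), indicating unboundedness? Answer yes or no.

Column b has positive entries in row(s) 1, 3, so the ratio test bounds it — not unbounded.

no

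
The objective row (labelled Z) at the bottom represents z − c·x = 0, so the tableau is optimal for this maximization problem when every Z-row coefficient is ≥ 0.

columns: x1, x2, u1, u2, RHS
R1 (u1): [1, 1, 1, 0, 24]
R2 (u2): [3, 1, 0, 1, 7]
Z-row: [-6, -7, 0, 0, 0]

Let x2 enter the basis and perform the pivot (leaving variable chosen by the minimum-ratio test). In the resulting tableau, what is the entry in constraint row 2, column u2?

1

Ratio test on column x2 — row 1: 24/1 = 24; row 2: 7/1 = 7. Minimum is 7 at row 2 (u2 leaves); pivot element 1.
Divide row 2 by 1; eliminate column x2 from the other rows.
In the new row 2, the u2 entry is the old entry divided by the pivot: 1/1 = 1.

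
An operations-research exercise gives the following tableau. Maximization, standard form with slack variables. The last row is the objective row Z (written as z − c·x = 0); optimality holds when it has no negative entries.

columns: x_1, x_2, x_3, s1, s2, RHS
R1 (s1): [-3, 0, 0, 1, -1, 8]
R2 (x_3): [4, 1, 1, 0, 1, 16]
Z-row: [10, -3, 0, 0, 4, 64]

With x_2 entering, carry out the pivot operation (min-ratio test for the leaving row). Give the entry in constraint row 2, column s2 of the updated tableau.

1

Ratio test on column x_2 — row 1: entry 0 ≤ 0; row 2: 16/1 = 16. Minimum is 16 at row 2 (x_3 leaves); pivot element 1.
Divide row 2 by 1; eliminate column x_2 from the other rows.
In the new row 2, the s2 entry is the old entry divided by the pivot: 1/1 = 1.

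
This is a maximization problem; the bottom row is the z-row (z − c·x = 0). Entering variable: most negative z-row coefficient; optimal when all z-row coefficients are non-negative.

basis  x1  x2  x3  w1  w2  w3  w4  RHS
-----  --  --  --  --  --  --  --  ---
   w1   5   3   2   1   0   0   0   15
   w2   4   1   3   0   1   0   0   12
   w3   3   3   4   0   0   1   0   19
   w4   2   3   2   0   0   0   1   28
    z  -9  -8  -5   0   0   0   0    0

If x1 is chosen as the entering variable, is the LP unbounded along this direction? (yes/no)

no

Column x1 has positive entries in row(s) 1, 2, 3, 4, so the ratio test bounds it — not unbounded.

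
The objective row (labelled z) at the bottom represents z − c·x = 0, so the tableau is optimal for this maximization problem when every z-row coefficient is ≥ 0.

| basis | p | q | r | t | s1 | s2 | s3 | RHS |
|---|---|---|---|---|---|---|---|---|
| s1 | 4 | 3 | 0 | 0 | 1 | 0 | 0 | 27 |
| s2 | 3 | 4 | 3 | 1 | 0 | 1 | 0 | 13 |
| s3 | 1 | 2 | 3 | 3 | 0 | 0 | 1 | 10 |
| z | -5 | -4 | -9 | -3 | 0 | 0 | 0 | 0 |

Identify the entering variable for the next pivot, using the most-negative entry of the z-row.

r

Negative z-row entries: p: -5, q: -4, r: -9, t: -3.
The most negative is -9 in column r, so r enters.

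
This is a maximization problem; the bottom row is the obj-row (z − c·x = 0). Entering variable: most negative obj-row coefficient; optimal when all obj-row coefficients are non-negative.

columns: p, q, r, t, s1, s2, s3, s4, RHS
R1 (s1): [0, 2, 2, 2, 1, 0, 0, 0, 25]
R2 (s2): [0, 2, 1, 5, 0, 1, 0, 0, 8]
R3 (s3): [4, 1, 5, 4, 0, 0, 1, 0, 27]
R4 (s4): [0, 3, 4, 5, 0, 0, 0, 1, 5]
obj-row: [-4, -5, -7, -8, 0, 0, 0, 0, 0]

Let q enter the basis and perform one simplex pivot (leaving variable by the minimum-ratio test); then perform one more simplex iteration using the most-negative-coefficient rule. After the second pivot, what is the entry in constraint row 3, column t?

7/12

Ratio test on column q — row 1: 25/2 = 25/2; row 2: 8/2 = 4; row 3: 27/1 = 27; row 4: 5/3 = 5/3. Minimum is 5/3 at row 4 (s4 leaves); pivot element 3.
Divide row 4 by 3; eliminate column q from the other rows.
Second iteration: most negative obj-row entry is -4 in column p, so p enters.
Ratio test on column p — row 1: entry 0 ≤ 0; row 2: entry 0 ≤ 0; row 3: (76/3)/4 = 19/3; row 4: entry 0 ≤ 0. Minimum is 19/3 at row 3 (s3 leaves); pivot element 4.
Divide row 3 by 4; eliminate column p from the other rows.
After both pivots, the entry at constraint row 3, column t is 7/12.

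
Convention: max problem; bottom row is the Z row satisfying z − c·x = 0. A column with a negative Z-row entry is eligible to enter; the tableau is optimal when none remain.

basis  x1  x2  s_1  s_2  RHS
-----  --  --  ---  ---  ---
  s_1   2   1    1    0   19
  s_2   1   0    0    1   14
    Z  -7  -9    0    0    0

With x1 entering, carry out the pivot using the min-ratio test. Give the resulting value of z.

133/2

Ratio test on column x1 — row 1: 19/2 = 19/2; row 2: 14/1 = 14. Minimum is 19/2 at row 1 (s_1 leaves); pivot element 2.
Pivot on row 1; the Z-row RHS becomes 0 − (-7)·(19/2) = 133/2.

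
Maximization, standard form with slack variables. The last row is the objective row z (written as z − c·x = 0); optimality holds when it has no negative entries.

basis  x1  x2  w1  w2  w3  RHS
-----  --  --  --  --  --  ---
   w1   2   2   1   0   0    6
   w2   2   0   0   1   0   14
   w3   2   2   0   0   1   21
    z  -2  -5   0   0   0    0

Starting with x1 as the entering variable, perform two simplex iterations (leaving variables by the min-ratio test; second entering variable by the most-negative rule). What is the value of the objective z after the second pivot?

Ratio test on column x1 — row 1: 6/2 = 3; row 2: 14/2 = 7; row 3: 21/2 = 21/2. Minimum is 3 at row 1 (w1 leaves); pivot element 2.
Pivot on row 1; the z-row RHS becomes 0 − (-2)·3 = 6.
Next entering variable (most negative z-row entry -3): x2.
Ratio test on column x2 — row 1: 3/1 = 3; row 2: entry -2 ≤ 0; row 3: entry 0 ≤ 0. Minimum is 3 at row 1 (x1 leaves); pivot element 1.
After the second pivot the z-row RHS is 6 − (-3)·3 = 15.

15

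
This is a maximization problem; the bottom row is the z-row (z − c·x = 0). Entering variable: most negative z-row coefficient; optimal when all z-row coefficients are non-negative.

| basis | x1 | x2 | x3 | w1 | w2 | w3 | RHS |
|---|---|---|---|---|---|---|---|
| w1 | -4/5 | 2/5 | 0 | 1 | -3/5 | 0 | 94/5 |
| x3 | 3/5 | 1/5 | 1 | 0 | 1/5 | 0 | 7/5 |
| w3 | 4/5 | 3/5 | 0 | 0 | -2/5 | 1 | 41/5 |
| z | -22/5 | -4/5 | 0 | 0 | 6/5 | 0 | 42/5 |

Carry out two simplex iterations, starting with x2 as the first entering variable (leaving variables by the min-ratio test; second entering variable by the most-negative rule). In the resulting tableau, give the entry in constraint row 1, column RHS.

Ratio test on column x2 — row 1: (94/5)/(2/5) = 47; row 2: (7/5)/(1/5) = 7; row 3: (41/5)/(3/5) = 41/3. Minimum is 7 at row 2 (x3 leaves); pivot element 1/5.
Divide row 2 by 1/5; eliminate column x2 from the other rows.
Second iteration: most negative z-row entry is -2 in column x1, so x1 enters.
Ratio test on column x1 — row 1: entry -2 ≤ 0; row 2: 7/3 = 7/3; row 3: entry -1 ≤ 0. Minimum is 7/3 at row 2 (x2 leaves); pivot element 3.
Divide row 2 by 3; eliminate column x1 from the other rows.
After both pivots, the entry at constraint row 1, column RHS is 62/3.

62/3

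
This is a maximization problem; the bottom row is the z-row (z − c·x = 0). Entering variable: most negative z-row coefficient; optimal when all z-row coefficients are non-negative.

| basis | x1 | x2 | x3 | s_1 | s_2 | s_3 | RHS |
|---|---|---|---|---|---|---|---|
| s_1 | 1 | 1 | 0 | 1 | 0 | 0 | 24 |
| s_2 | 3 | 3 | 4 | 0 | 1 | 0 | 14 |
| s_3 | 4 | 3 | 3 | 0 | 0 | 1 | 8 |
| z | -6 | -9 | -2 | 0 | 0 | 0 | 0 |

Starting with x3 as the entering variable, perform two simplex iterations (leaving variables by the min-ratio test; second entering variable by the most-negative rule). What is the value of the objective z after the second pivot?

24

Ratio test on column x3 — row 1: entry 0 ≤ 0; row 2: 14/4 = 7/2; row 3: 8/3 = 8/3. Minimum is 8/3 at row 3 (s_3 leaves); pivot element 3.
Pivot on row 3; the z-row RHS becomes 0 − (-2)·(8/3) = 16/3.
Next entering variable (most negative z-row entry -7): x2.
Ratio test on column x2 — row 1: 24/1 = 24; row 2: entry -1 ≤ 0; row 3: (8/3)/1 = 8/3. Minimum is 8/3 at row 3 (x3 leaves); pivot element 1.
After the second pivot the z-row RHS is 16/3 − (-7)·(8/3) = 24.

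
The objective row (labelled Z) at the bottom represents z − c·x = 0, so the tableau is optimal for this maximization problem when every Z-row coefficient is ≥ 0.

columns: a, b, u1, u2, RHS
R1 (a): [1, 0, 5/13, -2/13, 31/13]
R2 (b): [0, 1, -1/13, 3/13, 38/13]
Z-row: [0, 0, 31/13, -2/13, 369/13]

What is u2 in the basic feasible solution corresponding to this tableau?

0

u2 is not in the basis, so in the current basic feasible solution u2 = 0.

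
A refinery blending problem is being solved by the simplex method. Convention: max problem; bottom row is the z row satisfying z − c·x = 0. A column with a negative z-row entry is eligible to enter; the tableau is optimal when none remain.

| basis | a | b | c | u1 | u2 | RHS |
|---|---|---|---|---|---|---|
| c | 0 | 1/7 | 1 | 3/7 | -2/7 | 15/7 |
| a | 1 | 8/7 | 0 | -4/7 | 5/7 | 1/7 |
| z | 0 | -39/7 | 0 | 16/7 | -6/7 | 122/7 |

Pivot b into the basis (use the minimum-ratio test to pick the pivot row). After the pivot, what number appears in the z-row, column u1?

Ratio test on column b — row 1: (15/7)/(1/7) = 15; row 2: (1/7)/(8/7) = 1/8. Minimum is 1/8 at row 2 (a leaves); pivot element 8/7.
Divide row 2 by 8/7; eliminate column b from the other rows.
z-row update in column u1: 16/7 − (-39/7)·(-1/2) = -1/2.

-1/2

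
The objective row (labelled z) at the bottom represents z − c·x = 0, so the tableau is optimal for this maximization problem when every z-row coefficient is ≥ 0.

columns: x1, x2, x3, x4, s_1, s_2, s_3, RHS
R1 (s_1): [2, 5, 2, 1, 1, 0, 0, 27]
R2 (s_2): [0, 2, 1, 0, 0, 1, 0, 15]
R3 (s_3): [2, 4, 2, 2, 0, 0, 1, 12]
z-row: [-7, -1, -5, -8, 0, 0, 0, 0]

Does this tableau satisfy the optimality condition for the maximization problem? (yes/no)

no

The z-row has a negative entry -8 in column x4, so it is not optimal.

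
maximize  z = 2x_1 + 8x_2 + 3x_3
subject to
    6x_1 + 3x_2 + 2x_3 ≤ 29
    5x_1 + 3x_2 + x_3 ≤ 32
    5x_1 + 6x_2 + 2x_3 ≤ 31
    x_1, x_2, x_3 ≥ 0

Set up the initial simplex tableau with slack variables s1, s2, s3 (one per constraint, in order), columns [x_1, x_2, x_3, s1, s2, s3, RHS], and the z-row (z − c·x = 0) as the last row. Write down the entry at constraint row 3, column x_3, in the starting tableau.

2

Constraint 3 has coefficient 2 on x_3.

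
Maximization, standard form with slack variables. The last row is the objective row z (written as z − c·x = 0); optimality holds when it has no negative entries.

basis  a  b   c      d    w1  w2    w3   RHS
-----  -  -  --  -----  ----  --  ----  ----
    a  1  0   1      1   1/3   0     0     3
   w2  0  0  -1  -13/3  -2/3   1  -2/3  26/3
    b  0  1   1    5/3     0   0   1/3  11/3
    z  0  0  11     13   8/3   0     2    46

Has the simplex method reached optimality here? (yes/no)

Every z-row coefficient is ≥ 0, so the tableau is optimal.

yes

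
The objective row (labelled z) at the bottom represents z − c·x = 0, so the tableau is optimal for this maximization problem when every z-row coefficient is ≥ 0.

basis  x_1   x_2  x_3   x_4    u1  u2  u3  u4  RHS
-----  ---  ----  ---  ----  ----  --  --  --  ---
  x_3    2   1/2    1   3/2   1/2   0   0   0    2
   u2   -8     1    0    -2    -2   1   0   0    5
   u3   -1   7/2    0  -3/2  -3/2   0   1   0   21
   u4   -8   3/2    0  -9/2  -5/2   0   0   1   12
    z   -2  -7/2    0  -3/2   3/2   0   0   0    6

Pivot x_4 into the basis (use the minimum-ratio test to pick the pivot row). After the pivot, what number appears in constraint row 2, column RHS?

23/3

Ratio test on column x_4 — row 1: 2/(3/2) = 4/3; row 2: entry -2 ≤ 0; row 3: entry -3/2 ≤ 0; row 4: entry -9/2 ≤ 0. Minimum is 4/3 at row 1 (x_3 leaves); pivot element 3/2.
Divide row 1 by 3/2; eliminate column x_4 from the other rows.
Row 2 update in column RHS: 5 − (-2)·(4/3) = 23/3.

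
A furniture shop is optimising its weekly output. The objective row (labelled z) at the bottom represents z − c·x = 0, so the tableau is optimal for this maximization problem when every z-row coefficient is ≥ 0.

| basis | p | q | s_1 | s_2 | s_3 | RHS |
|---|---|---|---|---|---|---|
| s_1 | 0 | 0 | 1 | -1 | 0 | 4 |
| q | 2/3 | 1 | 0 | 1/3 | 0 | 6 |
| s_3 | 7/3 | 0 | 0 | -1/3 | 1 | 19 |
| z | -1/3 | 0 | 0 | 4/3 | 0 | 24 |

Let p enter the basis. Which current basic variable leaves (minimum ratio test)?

Column p entries and ratios — s_1: 0 ≤ 0, skip; q: 6/(2/3) = 9; s_3: 19/(7/3) = 57/7.
Smallest ratio is 57/7 in the row of s_3, so s_3 leaves.

s_3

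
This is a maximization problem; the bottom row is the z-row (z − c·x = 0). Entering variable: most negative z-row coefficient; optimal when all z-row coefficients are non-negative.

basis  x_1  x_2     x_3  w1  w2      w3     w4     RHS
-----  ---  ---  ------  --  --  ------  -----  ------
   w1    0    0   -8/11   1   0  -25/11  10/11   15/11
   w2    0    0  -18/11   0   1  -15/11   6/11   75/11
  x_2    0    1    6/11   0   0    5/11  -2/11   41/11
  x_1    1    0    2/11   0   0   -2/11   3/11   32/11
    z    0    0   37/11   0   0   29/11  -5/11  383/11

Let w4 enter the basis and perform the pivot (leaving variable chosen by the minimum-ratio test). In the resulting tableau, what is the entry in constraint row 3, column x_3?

Ratio test on column w4 — row 1: (15/11)/(10/11) = 3/2; row 2: (75/11)/(6/11) = 25/2; row 3: entry -2/11 ≤ 0; row 4: (32/11)/(3/11) = 32/3. Minimum is 3/2 at row 1 (w1 leaves); pivot element 10/11.
Divide row 1 by 10/11; eliminate column w4 from the other rows.
Row 3 update in column x_3: 6/11 − (-2/11)·(-4/5) = 2/5.

2/5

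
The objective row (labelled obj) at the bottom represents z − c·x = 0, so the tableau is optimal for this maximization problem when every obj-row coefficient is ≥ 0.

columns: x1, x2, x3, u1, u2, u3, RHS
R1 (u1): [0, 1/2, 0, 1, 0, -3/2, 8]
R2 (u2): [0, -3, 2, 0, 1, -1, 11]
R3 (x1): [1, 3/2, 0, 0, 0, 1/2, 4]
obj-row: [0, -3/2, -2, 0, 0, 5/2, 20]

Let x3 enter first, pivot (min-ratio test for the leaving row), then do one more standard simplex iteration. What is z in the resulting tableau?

43

Ratio test on column x3 — row 1: entry 0 ≤ 0; row 2: 11/2 = 11/2; row 3: entry 0 ≤ 0. Minimum is 11/2 at row 2 (u2 leaves); pivot element 2.
Pivot on row 2; the obj-row RHS becomes 20 − (-2)·(11/2) = 31.
Next entering variable (most negative obj-row entry -9/2): x2.
Ratio test on column x2 — row 1: 8/(1/2) = 16; row 2: entry -3/2 ≤ 0; row 3: 4/(3/2) = 8/3. Minimum is 8/3 at row 3 (x1 leaves); pivot element 3/2.
After the second pivot the obj-row RHS is 31 − (-9/2)·(8/3) = 43.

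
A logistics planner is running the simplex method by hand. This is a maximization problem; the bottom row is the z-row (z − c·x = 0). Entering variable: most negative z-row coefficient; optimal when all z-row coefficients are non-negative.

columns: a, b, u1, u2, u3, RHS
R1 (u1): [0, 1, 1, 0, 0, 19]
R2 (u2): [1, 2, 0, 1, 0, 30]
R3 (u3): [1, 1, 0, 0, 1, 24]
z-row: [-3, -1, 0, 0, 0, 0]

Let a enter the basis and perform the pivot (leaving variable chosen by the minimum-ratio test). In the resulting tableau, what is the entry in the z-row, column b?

Ratio test on column a — row 1: entry 0 ≤ 0; row 2: 30/1 = 30; row 3: 24/1 = 24. Minimum is 24 at row 3 (u3 leaves); pivot element 1.
Divide row 3 by 1; eliminate column a from the other rows.
z-row update in column b: -1 − (-3)·1 = 2.

2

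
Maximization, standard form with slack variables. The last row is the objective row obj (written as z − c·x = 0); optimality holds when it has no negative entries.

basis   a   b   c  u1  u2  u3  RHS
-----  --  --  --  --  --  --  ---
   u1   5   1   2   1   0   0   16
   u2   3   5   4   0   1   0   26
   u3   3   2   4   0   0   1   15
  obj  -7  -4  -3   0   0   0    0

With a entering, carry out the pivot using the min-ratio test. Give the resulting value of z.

112/5

Ratio test on column a — row 1: 16/5 = 16/5; row 2: 26/3 = 26/3; row 3: 15/3 = 5. Minimum is 16/5 at row 1 (u1 leaves); pivot element 5.
Pivot on row 1; the obj-row RHS becomes 0 − (-7)·(16/5) = 112/5.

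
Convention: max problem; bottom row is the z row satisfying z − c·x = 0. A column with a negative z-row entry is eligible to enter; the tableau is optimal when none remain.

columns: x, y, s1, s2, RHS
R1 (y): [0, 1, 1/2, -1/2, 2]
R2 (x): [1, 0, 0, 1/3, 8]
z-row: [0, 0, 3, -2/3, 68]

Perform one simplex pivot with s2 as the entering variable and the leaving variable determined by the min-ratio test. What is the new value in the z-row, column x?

2

Ratio test on column s2 — row 1: entry -1/2 ≤ 0; row 2: 8/(1/3) = 24. Minimum is 24 at row 2 (x leaves); pivot element 1/3.
Divide row 2 by 1/3; eliminate column s2 from the other rows.
z-row update in column x: 0 − (-2/3)·3 = 2.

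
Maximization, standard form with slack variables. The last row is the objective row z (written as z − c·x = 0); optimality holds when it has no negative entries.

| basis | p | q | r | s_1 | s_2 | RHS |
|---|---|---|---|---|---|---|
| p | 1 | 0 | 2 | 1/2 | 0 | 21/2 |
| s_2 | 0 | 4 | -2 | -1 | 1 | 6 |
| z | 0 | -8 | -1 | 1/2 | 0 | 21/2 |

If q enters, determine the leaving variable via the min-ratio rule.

s_2

Column q entries and ratios — p: 0 ≤ 0, skip; s_2: 6/4 = 3/2.
Smallest ratio is 3/2 in the row of s_2, so s_2 leaves.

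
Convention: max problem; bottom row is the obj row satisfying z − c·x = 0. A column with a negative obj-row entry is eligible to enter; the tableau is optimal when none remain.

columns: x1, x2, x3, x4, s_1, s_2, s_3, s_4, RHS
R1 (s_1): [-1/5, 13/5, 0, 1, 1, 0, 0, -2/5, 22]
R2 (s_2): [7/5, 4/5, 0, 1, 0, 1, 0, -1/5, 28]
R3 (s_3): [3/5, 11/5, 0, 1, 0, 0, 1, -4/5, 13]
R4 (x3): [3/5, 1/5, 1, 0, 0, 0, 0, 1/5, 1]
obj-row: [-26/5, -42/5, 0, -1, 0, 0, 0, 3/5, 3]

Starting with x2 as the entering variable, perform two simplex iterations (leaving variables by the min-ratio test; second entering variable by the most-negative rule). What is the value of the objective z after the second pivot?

Ratio test on column x2 — row 1: 22/(13/5) = 110/13; row 2: 28/(4/5) = 35; row 3: 13/(11/5) = 65/11; row 4: 1/(1/5) = 5. Minimum is 5 at row 4 (x3 leaves); pivot element 1/5.
Pivot on row 4; the obj-row RHS becomes 3 − (-42/5)·5 = 45.
Next entering variable (most negative obj-row entry -1): x4.
Ratio test on column x4 — row 1: 9/1 = 9; row 2: 24/1 = 24; row 3: 2/1 = 2; row 4: entry 0 ≤ 0. Minimum is 2 at row 3 (s_3 leaves); pivot element 1.
After the second pivot the obj-row RHS is 45 − (-1)·2 = 47.

47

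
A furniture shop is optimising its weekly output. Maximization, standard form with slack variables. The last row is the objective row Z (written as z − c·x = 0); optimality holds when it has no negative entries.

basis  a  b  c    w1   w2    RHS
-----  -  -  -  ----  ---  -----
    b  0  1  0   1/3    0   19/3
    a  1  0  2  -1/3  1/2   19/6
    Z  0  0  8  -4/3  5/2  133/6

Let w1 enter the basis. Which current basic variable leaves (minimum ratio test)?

b

Column w1 entries and ratios — b: (19/3)/(1/3) = 19; a: -1/3 ≤ 0, skip.
Smallest ratio is 19 in the row of b, so b leaves.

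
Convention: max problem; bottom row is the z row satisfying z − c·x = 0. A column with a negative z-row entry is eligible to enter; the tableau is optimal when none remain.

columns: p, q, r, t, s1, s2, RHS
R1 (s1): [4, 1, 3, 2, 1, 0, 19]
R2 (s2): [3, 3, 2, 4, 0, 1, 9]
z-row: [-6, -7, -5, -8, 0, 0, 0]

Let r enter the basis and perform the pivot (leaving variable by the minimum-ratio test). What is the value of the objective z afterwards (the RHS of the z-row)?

Ratio test on column r — row 1: 19/3 = 19/3; row 2: 9/2 = 9/2. Minimum is 9/2 at row 2 (s2 leaves); pivot element 2.
Pivot on row 2; the z-row RHS becomes 0 − (-5)·(9/2) = 45/2.

45/2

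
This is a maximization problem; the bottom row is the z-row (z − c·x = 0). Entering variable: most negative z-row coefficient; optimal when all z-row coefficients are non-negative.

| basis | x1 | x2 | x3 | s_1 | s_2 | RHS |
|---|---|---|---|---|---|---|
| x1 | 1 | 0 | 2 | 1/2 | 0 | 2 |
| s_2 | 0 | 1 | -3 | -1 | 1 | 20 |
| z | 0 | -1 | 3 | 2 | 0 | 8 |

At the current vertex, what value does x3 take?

x3 is not in the basis, so in the current basic feasible solution x3 = 0.

0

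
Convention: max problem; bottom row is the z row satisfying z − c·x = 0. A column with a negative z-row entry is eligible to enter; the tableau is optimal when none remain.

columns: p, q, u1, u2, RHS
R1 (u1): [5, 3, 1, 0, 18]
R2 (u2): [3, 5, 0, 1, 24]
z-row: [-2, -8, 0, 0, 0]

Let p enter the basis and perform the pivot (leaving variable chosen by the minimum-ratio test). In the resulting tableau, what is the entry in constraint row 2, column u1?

Ratio test on column p — row 1: 18/5 = 18/5; row 2: 24/3 = 8. Minimum is 18/5 at row 1 (u1 leaves); pivot element 5.
Divide row 1 by 5; eliminate column p from the other rows.
Row 2 update in column u1: 0 − 3·(1/5) = -3/5.

-3/5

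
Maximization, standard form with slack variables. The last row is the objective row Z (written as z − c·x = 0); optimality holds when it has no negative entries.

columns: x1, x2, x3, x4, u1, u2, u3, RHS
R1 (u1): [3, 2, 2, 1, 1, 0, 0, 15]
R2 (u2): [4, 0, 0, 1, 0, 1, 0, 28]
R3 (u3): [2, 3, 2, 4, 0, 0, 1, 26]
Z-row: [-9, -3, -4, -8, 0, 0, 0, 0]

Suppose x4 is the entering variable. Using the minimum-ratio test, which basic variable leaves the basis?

Column x4 entries and ratios — u1: 15/1 = 15; u2: 28/1 = 28; u3: 26/4 = 13/2.
Smallest ratio is 13/2 in the row of u3, so u3 leaves.

u3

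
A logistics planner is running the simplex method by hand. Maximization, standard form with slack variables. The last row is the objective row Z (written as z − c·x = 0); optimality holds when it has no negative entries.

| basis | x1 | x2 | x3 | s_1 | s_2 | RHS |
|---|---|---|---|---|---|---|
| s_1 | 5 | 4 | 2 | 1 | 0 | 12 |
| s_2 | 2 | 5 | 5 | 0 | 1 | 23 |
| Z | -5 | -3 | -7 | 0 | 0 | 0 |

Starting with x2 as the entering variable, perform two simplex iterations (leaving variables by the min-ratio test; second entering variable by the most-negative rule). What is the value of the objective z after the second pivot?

Ratio test on column x2 — row 1: 12/4 = 3; row 2: 23/5 = 23/5. Minimum is 3 at row 1 (s_1 leaves); pivot element 4.
Pivot on row 1; the Z-row RHS becomes 0 − (-3)·3 = 9.
Next entering variable (most negative Z-row entry -11/2): x3.
Ratio test on column x3 — row 1: 3/(1/2) = 6; row 2: 8/(5/2) = 16/5. Minimum is 16/5 at row 2 (s_2 leaves); pivot element 5/2.
After the second pivot the Z-row RHS is 9 − (-11/2)·(16/5) = 133/5.

133/5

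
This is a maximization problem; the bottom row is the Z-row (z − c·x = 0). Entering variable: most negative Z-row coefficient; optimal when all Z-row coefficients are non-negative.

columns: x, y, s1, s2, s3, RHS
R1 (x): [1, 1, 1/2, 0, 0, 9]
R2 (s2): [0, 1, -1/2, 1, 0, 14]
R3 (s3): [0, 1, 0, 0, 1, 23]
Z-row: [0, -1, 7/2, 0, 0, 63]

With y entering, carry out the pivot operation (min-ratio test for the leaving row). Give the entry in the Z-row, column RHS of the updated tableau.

72

Ratio test on column y — row 1: 9/1 = 9; row 2: 14/1 = 14; row 3: 23/1 = 23. Minimum is 9 at row 1 (x leaves); pivot element 1.
Divide row 1 by 1; eliminate column y from the other rows.
Z-row update in column RHS: 63 − (-1)·9 = 72.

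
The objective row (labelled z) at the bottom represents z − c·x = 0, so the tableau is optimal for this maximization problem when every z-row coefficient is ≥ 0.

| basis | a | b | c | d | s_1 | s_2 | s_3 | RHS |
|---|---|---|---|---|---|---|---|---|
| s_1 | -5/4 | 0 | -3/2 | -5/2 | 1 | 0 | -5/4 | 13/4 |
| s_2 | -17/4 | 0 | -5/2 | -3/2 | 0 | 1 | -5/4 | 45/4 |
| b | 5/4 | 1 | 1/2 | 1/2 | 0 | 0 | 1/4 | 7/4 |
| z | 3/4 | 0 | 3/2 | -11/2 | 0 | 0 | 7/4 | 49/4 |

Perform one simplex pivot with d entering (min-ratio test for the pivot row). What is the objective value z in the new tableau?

Ratio test on column d — row 1: entry -5/2 ≤ 0; row 2: entry -3/2 ≤ 0; row 3: (7/4)/(1/2) = 7/2. Minimum is 7/2 at row 3 (b leaves); pivot element 1/2.
Pivot on row 3; the z-row RHS becomes 49/4 − (-11/2)·(7/2) = 63/2.

63/2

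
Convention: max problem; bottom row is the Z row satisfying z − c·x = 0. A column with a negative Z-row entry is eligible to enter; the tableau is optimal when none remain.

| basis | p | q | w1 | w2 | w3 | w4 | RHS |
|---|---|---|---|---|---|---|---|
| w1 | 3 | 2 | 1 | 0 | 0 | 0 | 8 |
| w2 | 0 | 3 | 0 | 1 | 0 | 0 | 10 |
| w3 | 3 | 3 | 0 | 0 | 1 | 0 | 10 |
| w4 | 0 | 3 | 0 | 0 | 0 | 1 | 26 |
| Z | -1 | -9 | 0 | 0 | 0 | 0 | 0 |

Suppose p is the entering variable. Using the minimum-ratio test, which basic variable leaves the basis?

Column p entries and ratios — w1: 8/3 = 8/3; w2: 0 ≤ 0, skip; w3: 10/3 = 10/3; w4: 0 ≤ 0, skip.
Smallest ratio is 8/3 in the row of w1, so w1 leaves.

w1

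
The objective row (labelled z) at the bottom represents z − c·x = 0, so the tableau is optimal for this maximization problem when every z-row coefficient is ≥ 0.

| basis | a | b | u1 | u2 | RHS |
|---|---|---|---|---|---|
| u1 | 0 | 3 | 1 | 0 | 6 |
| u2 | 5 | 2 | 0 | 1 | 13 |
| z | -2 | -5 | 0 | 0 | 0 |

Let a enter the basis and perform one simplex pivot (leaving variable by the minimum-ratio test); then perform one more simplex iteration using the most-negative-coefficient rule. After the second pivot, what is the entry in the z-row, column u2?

Ratio test on column a — row 1: entry 0 ≤ 0; row 2: 13/5 = 13/5. Minimum is 13/5 at row 2 (u2 leaves); pivot element 5.
Divide row 2 by 5; eliminate column a from the other rows.
Second iteration: most negative z-row entry is -21/5 in column b, so b enters.
Ratio test on column b — row 1: 6/3 = 2; row 2: (13/5)/(2/5) = 13/2. Minimum is 2 at row 1 (u1 leaves); pivot element 3.
Divide row 1 by 3; eliminate column b from the other rows.
After both pivots, the entry at the z-row, column u2 is 2/5.

2/5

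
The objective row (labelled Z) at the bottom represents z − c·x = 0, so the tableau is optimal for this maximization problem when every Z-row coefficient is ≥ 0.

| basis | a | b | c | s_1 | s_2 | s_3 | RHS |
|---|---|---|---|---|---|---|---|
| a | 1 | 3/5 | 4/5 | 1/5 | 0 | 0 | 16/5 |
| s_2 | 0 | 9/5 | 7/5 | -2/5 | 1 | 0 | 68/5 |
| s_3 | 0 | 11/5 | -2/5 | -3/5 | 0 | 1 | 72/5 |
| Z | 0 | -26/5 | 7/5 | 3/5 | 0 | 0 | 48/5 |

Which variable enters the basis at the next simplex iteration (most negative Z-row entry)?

Negative Z-row entries: b: -26/5.
The most negative is -26/5 in column b, so b enters.

b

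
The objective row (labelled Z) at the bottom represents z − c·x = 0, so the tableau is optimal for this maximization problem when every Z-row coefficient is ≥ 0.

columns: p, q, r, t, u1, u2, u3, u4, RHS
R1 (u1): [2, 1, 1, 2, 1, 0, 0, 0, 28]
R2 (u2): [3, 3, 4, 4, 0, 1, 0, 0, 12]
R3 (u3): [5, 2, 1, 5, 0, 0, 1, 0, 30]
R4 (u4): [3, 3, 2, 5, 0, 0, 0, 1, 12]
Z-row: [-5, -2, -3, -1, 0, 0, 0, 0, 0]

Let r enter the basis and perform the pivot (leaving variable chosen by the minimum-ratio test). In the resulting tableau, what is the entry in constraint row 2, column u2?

1/4

Ratio test on column r — row 1: 28/1 = 28; row 2: 12/4 = 3; row 3: 30/1 = 30; row 4: 12/2 = 6. Minimum is 3 at row 2 (u2 leaves); pivot element 4.
Divide row 2 by 4; eliminate column r from the other rows.
In the new row 2, the u2 entry is the old entry divided by the pivot: 1/4 = 1/4.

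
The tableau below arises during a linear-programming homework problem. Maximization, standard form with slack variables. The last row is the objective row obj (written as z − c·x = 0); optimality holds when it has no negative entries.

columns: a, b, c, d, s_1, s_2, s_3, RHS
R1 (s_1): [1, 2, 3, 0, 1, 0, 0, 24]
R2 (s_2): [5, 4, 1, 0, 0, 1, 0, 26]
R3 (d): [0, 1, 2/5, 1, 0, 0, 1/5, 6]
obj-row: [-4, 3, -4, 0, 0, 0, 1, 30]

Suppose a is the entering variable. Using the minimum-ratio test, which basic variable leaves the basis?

s_2

Column a entries and ratios — s_1: 24/1 = 24; s_2: 26/5 = 26/5; d: 0 ≤ 0, skip.
Smallest ratio is 26/5 in the row of s_2, so s_2 leaves.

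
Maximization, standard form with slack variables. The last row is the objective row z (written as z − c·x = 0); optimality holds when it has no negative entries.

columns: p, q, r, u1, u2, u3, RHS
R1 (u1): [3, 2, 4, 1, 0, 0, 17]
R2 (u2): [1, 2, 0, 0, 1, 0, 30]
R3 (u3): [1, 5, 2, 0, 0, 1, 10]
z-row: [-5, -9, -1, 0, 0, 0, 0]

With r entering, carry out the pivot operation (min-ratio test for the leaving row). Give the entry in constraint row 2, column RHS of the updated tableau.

30

Ratio test on column r — row 1: 17/4 = 17/4; row 2: entry 0 ≤ 0; row 3: 10/2 = 5. Minimum is 17/4 at row 1 (u1 leaves); pivot element 4.
Divide row 1 by 4; eliminate column r from the other rows.
Row 2 update in column RHS: 30 − 0·(17/4) = 30.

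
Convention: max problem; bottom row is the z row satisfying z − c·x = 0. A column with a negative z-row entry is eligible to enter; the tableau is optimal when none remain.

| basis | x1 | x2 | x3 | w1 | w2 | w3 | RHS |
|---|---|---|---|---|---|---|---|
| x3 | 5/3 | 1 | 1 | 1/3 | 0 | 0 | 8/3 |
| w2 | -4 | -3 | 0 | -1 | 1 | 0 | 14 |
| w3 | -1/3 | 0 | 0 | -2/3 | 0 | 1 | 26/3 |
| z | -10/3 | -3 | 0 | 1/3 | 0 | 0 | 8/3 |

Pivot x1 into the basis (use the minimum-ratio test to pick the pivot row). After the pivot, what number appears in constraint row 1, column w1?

1/5

Ratio test on column x1 — row 1: (8/3)/(5/3) = 8/5; row 2: entry -4 ≤ 0; row 3: entry -1/3 ≤ 0. Minimum is 8/5 at row 1 (x3 leaves); pivot element 5/3.
Divide row 1 by 5/3; eliminate column x1 from the other rows.
In the new row 1, the w1 entry is the old entry divided by the pivot: (1/3)/(5/3) = 1/5.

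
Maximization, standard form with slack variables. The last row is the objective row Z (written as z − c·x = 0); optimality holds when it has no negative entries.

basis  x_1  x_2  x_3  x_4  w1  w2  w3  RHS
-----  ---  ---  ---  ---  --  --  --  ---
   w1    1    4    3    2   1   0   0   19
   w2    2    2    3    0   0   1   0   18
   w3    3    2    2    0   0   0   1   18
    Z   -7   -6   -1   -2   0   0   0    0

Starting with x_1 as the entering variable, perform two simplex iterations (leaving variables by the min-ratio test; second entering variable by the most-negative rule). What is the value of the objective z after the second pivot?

Ratio test on column x_1 — row 1: 19/1 = 19; row 2: 18/2 = 9; row 3: 18/3 = 6. Minimum is 6 at row 3 (w3 leaves); pivot element 3.
Pivot on row 3; the Z-row RHS becomes 0 − (-7)·6 = 42.
Next entering variable (most negative Z-row entry -2): x_4.
Ratio test on column x_4 — row 1: 13/2 = 13/2; row 2: entry 0 ≤ 0; row 3: entry 0 ≤ 0. Minimum is 13/2 at row 1 (w1 leaves); pivot element 2.
After the second pivot the Z-row RHS is 42 − (-2)·(13/2) = 55.

55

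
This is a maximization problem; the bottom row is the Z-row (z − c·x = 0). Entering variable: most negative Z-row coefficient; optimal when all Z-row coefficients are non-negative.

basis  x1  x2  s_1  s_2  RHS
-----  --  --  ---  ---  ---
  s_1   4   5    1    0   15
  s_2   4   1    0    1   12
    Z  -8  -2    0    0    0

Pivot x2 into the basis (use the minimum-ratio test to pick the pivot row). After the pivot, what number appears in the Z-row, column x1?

-32/5

Ratio test on column x2 — row 1: 15/5 = 3; row 2: 12/1 = 12. Minimum is 3 at row 1 (s_1 leaves); pivot element 5.
Divide row 1 by 5; eliminate column x2 from the other rows.
Z-row update in column x1: -8 − (-2)·(4/5) = -32/5.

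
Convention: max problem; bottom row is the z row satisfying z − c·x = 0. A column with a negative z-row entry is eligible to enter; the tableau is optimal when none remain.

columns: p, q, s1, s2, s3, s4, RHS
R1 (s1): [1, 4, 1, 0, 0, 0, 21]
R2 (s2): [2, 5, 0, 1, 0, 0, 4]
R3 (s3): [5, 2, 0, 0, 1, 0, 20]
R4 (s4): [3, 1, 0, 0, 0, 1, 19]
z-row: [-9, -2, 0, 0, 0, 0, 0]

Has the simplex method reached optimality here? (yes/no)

no

The z-row has a negative entry -9 in column p, so it is not optimal.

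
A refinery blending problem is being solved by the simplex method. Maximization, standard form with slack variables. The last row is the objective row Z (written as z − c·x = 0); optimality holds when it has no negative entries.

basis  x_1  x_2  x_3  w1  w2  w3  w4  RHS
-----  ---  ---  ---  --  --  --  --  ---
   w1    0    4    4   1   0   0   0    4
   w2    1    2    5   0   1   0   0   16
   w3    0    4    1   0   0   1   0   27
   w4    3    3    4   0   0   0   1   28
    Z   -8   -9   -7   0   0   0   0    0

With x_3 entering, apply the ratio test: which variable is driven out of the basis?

w1

Column x_3 entries and ratios — w1: 4/4 = 1; w2: 16/5 = 16/5; w3: 27/1 = 27; w4: 28/4 = 7.
Smallest ratio is 1 in the row of w1, so w1 leaves.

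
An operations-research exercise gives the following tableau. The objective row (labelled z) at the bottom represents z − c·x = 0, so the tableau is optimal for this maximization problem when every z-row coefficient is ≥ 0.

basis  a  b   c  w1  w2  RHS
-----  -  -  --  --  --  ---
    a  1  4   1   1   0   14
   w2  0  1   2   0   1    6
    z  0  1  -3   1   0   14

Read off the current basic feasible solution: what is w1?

0

w1 is not in the basis, so in the current basic feasible solution w1 = 0.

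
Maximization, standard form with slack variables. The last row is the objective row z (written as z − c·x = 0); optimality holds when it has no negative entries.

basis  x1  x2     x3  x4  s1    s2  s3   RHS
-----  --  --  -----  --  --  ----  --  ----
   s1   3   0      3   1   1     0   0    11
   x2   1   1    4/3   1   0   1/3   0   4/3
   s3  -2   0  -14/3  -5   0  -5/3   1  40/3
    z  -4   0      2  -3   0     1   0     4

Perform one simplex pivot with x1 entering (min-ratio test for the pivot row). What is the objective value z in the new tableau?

Ratio test on column x1 — row 1: 11/3 = 11/3; row 2: (4/3)/1 = 4/3; row 3: entry -2 ≤ 0. Minimum is 4/3 at row 2 (x2 leaves); pivot element 1.
Pivot on row 2; the z-row RHS becomes 4 − (-4)·(4/3) = 28/3.

28/3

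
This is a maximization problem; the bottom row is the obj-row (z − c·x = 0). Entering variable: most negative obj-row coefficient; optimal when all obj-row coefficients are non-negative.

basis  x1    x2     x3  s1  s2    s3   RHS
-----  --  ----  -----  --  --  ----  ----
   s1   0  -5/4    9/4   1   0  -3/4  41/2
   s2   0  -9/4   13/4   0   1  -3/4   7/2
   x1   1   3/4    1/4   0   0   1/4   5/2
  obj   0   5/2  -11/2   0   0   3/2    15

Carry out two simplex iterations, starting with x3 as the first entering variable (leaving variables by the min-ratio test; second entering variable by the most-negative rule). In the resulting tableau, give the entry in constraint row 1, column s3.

-1/3

Ratio test on column x3 — row 1: (41/2)/(9/4) = 82/9; row 2: (7/2)/(13/4) = 14/13; row 3: (5/2)/(1/4) = 10. Minimum is 14/13 at row 2 (s2 leaves); pivot element 13/4.
Divide row 2 by 13/4; eliminate column x3 from the other rows.
Second iteration: most negative obj-row entry is -17/13 in column x2, so x2 enters.
Ratio test on column x2 — row 1: (235/13)/(4/13) = 235/4; row 2: entry -9/13 ≤ 0; row 3: (29/13)/(12/13) = 29/12. Minimum is 29/12 at row 3 (x1 leaves); pivot element 12/13.
Divide row 3 by 12/13; eliminate column x2 from the other rows.
After both pivots, the entry at constraint row 1, column s3 is -1/3.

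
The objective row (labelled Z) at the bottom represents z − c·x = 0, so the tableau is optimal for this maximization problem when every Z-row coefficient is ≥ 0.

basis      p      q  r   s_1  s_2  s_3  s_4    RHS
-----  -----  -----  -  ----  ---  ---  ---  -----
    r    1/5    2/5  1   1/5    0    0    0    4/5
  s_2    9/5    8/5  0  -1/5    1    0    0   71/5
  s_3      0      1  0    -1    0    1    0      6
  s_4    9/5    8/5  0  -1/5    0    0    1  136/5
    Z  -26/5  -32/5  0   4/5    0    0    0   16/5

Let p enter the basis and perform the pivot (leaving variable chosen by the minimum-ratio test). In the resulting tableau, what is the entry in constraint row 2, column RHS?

Ratio test on column p — row 1: (4/5)/(1/5) = 4; row 2: (71/5)/(9/5) = 71/9; row 3: entry 0 ≤ 0; row 4: (136/5)/(9/5) = 136/9. Minimum is 4 at row 1 (r leaves); pivot element 1/5.
Divide row 1 by 1/5; eliminate column p from the other rows.
Row 2 update in column RHS: 71/5 − (9/5)·4 = 7.

7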